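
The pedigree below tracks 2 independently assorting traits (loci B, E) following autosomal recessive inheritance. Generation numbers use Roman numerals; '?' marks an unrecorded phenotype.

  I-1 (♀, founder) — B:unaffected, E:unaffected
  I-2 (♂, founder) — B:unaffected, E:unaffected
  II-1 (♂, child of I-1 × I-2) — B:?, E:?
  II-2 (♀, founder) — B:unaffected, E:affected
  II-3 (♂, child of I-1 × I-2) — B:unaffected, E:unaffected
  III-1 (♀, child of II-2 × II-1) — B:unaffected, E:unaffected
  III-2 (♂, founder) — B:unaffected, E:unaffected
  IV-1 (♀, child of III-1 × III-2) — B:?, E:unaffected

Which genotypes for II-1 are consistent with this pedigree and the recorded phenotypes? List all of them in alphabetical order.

B/I-1 un ·: BB|Bb
B/I-2 un ·: BB|Bb
B/II-1 ? I-1×I-2: BB|Bb|bb
B/II-2 un ·: BB|Bb
B/II-3 un I-1×I-2: BB|Bb
B/III-1 un II-2×II-1: BB|Bb
B/III-2 un ·: BB|Bb
B/IV-1 ? III-1×III-2: BB|Bb|bb
⇒ B over [I-1,I-2,II-1,II-2,II-3,III-1,III-2,IV-1]: 193 consistent
E/I-1 un ·: EE|Ee
E/I-2 un ·: EE|Ee
E/II-1 ? I-1×I-2: EE|Ee
E/II-2 aff ·: ee
E/II-3 un I-1×I-2: EE|Ee
E/III-1 un II-2×II-1: Ee
E/III-2 un ·: EE|Ee
E/IV-1 un III-1×III-2: EE|Ee
⇒ E over [I-1,I-2,II-1,II-2,II-3,III-1,III-2,IV-1]: 52 consistent

II-1 ∈ {BB EE, BB Ee, Bb EE, Bb Ee, bb EE, bb Ee}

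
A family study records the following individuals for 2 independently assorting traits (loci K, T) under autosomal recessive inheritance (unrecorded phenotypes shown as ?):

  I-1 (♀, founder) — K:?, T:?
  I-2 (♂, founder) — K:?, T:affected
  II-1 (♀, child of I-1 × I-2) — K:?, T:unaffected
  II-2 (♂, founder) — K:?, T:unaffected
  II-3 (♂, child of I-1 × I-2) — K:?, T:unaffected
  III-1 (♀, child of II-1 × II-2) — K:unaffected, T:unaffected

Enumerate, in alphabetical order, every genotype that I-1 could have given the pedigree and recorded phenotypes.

K/I-1 ? ·: KK|Kk|kk
K/I-2 ? ·: KK|Kk|kk
K/II-1 ? I-1×I-2: KK|Kk|kk
K/II-2 ? ·: KK|Kk|kk
K/II-3 ? I-1×I-2: KK|Kk|kk
K/III-1 un II-1×II-2: KK|Kk
⇒ K over [I-1,I-2,II-1,II-2,II-3,III-1]: 113 consistent
T/I-1 ? ·: TT|Tt
T/I-2 aff ·: tt
T/II-1 un I-1×I-2: Tt
T/II-2 un ·: TT|Tt
T/II-3 un I-1×I-2: Tt
T/III-1 un II-1×II-2: TT|Tt
⇒ T over [I-1,I-2,II-1,II-2,II-3,III-1]: 8 consistent

I-1 ∈ {KK TT, KK Tt, Kk TT, Kk Tt, kk TT, kk Tt}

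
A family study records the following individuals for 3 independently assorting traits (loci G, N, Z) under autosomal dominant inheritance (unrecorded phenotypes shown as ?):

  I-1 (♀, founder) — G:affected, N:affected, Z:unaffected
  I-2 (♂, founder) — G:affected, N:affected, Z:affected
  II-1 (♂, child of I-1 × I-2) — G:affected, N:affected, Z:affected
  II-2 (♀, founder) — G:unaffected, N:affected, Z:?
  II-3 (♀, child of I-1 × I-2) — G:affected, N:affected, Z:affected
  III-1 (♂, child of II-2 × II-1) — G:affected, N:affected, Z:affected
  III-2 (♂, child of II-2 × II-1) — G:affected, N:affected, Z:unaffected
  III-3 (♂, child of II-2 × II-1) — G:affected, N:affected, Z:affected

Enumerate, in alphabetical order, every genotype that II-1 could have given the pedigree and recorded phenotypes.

G/I-1 aff ·: Gg|GG
G/I-2 aff ·: Gg|GG
G/II-1 aff I-1×I-2: Gg|GG
G/II-2 un ·: gg
G/II-3 aff I-1×I-2: Gg|GG
G/III-1 aff II-2×II-1: Gg
G/III-2 aff II-2×II-1: Gg
G/III-3 aff II-2×II-1: Gg
⇒ G over [I-1,I-2,II-1,II-2,II-3,III-1,III-2,III-3]: 13 consistent
N/I-1 aff ·: Nn|NN
N/I-2 aff ·: Nn|NN
N/II-1 aff I-1×I-2: Nn|NN
N/II-2 aff ·: Nn|NN
N/II-3 aff I-1×I-2: Nn|NN
N/III-1 aff II-2×II-1: Nn|NN
N/III-2 aff II-2×II-1: Nn|NN
N/III-3 aff II-2×II-1: Nn|NN
⇒ N over [I-1,I-2,II-1,II-2,II-3,III-1,III-2,III-3]: 159 consistent
Z/I-1 un ·: zz
Z/I-2 aff ·: Zz|ZZ
Z/II-1 aff I-1×I-2: Zz
Z/II-2 ? ·: zz|Zz
Z/II-3 aff I-1×I-2: Zz
Z/III-1 aff II-2×II-1: Zz|ZZ
Z/III-2 un II-2×II-1: zz
Z/III-3 aff II-2×II-1: Zz|ZZ
⇒ Z over [I-1,I-2,II-1,II-2,II-3,III-1,III-2,III-3]: 10 consistent

II-1 ∈ {GG NN Zz, GG Nn Zz, Gg NN Zz, Gg Nn Zz}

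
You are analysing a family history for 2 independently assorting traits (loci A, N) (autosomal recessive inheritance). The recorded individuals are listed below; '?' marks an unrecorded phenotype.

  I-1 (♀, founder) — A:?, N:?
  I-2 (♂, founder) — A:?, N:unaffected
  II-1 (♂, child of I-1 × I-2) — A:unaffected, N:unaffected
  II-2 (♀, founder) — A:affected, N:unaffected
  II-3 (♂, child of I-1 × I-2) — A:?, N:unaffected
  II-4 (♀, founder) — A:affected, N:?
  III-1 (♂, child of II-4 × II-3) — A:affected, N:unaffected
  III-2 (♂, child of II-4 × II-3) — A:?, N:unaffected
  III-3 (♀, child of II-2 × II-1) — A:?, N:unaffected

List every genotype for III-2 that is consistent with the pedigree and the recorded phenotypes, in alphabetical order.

III-2 ∈ {Aa NN, Aa Nn, aa NN, aa Nn}

A/I-1 ? ·: AA|Aa|aa
A/I-2 ? ·: AA|Aa|aa
A/II-1 un I-1×I-2: AA|Aa
A/II-2 aff ·: aa
A/II-3 ? I-1×I-2: Aa|aa
A/II-4 aff ·: aa
A/III-1 aff II-4×II-3: aa
A/III-2 ? II-4×II-3: Aa|aa
A/III-3 ? II-2×II-1: Aa|aa
⇒ A over [I-1,I-2,II-1,II-2,II-3,II-4,III-1,III-2,III-3]: 41 consistent
N/I-1 ? ·: NN|Nn|nn
N/I-2 un ·: NN|Nn
N/II-1 un I-1×I-2: NN|Nn
N/II-2 un ·: NN|Nn
N/II-3 un I-1×I-2: NN|Nn
N/II-4 ? ·: NN|Nn|nn
N/III-1 un II-4×II-3: NN|Nn
N/III-2 un II-4×II-3: NN|Nn
N/III-3 un II-2×II-1: NN|Nn
⇒ N over [I-1,I-2,II-1,II-2,II-3,II-4,III-1,III-2,III-3]: 405 consistent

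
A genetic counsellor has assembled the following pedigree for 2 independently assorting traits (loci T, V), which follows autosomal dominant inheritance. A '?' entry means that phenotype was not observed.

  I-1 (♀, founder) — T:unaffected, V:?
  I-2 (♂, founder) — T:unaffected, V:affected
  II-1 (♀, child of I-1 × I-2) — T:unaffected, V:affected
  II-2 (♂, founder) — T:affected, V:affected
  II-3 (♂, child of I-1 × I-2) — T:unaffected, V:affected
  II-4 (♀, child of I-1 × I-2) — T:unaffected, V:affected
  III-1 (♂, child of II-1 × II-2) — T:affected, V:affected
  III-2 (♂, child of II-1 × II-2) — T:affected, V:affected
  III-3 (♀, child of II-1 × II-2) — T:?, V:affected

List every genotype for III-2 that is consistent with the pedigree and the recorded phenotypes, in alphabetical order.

T/I-1 un ·: tt
T/I-2 un ·: tt
T/II-1 un I-1×I-2: tt
T/II-2 aff ·: Tt|TT
T/II-3 un I-1×I-2: tt
T/II-4 un I-1×I-2: tt
T/III-1 aff II-1×II-2: Tt
T/III-2 aff II-1×II-2: Tt
T/III-3 ? II-1×II-2: tt|Tt
⇒ T over [I-1,I-2,II-1,II-2,II-3,II-4,III-1,III-2,III-3]: 3 consistent
V/I-1 ? ·: vv|Vv|VV
V/I-2 aff ·: Vv|VV
V/II-1 aff I-1×I-2: Vv|VV
V/II-2 aff ·: Vv|VV
V/II-3 aff I-1×I-2: Vv|VV
V/II-4 aff I-1×I-2: Vv|VV
V/III-1 aff II-1×II-2: Vv|VV
V/III-2 aff II-1×II-2: Vv|VV
V/III-3 aff II-1×II-2: Vv|VV
⇒ V over [I-1,I-2,II-1,II-2,II-3,II-4,III-1,III-2,III-3]: 341 consistent

III-2 ∈ {Tt VV, Tt Vv}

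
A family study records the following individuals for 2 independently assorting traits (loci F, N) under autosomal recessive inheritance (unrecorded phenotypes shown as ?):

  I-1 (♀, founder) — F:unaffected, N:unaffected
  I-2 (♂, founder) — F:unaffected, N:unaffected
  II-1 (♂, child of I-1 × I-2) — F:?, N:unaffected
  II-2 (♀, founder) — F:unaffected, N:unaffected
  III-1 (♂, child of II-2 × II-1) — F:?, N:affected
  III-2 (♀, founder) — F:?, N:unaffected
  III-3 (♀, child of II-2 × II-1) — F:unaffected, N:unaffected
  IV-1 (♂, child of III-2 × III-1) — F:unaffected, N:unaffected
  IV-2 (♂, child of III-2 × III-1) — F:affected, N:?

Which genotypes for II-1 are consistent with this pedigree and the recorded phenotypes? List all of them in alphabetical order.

II-1 ∈ {FF Nn, Ff Nn, ff Nn}

F/I-1 un ·: FF|Ff
F/I-2 un ·: FF|Ff
F/II-1 ? I-1×I-2: FF|Ff|ff
F/II-2 un ·: FF|Ff
F/III-1 ? II-2×II-1: Ff|ff
F/III-2 ? ·: Ff|ff
F/III-3 un II-2×II-1: FF|Ff
F/IV-1 un III-2×III-1: FF|Ff
F/IV-2 aff III-2×III-1: ff
⇒ F over [I-1,I-2,II-1,II-2,III-1,III-2,III-3,IV-1,IV-2]: 73 consistent
N/I-1 un ·: NN|Nn
N/I-2 un ·: NN|Nn
N/II-1 un I-1×I-2: Nn
N/II-2 un ·: Nn
N/III-1 aff II-2×II-1: nn
N/III-2 un ·: NN|Nn
N/III-3 un II-2×II-1: NN|Nn
N/IV-1 un III-2×III-1: Nn
N/IV-2 ? III-2×III-1: Nn|nn
⇒ N over [I-1,I-2,II-1,II-2,III-1,III-2,III-3,IV-1,IV-2]: 18 consistent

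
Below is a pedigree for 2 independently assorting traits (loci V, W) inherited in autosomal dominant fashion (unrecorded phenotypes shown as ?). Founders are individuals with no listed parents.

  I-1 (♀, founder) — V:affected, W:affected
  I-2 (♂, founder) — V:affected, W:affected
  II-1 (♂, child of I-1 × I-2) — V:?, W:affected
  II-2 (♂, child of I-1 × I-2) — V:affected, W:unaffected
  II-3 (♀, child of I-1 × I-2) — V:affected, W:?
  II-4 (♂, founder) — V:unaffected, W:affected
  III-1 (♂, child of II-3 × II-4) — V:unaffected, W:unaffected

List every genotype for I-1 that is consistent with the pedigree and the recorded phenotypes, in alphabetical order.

V/I-1 aff ·: Vv|VV
V/I-2 aff ·: Vv|VV
V/II-1 ? I-1×I-2: vv|Vv|VV
V/II-2 aff I-1×I-2: Vv|VV
V/II-3 aff I-1×I-2: Vv
V/II-4 un ·: vv
V/III-1 un II-3×II-4: vv
⇒ V over [I-1,I-2,II-1,II-2,II-3,II-4,III-1]: 14 consistent
W/I-1 aff ·: Ww
W/I-2 aff ·: Ww
W/II-1 aff I-1×I-2: Ww|WW
W/II-2 un I-1×I-2: ww
W/II-3 ? I-1×I-2: ww|Ww
W/II-4 aff ·: Ww
W/III-1 un II-3×II-4: ww
⇒ W over [I-1,I-2,II-1,II-2,II-3,II-4,III-1]: 4 consistent

I-1 ∈ {VV Ww, Vv Ww}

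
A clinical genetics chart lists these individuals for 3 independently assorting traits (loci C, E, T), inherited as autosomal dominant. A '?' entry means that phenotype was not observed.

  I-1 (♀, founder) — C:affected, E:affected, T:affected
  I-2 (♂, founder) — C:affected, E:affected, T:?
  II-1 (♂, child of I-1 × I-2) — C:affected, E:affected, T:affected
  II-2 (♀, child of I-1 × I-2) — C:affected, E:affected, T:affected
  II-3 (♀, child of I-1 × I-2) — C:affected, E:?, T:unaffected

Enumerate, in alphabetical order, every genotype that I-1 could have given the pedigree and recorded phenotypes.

I-1 ∈ {CC EE Tt, CC Ee Tt, Cc EE Tt, Cc Ee Tt}

C/I-1 aff ·: Cc|CC
C/I-2 aff ·: Cc|CC
C/II-1 aff I-1×I-2: Cc|CC
C/II-2 aff I-1×I-2: Cc|CC
C/II-3 aff I-1×I-2: Cc|CC
⇒ C over [I-1,I-2,II-1,II-2,II-3]: 25 consistent
E/I-1 aff ·: Ee|EE
E/I-2 aff ·: Ee|EE
E/II-1 aff I-1×I-2: Ee|EE
E/II-2 aff I-1×I-2: Ee|EE
E/II-3 ? I-1×I-2: ee|Ee|EE
⇒ E over [I-1,I-2,II-1,II-2,II-3]: 29 consistent
T/I-1 aff ·: Tt
T/I-2 ? ·: tt|Tt
T/II-1 aff I-1×I-2: Tt|TT
T/II-2 aff I-1×I-2: Tt|TT
T/II-3 un I-1×I-2: tt
⇒ T over [I-1,I-2,II-1,II-2,II-3]: 5 consistent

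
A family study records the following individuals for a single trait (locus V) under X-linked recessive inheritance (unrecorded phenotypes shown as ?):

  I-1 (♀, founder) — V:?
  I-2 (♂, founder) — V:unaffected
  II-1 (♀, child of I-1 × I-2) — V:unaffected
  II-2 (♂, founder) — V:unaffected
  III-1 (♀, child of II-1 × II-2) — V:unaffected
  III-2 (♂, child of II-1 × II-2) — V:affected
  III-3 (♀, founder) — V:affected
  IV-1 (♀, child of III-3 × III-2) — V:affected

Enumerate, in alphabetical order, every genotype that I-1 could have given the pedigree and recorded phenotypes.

I-1 ∈ {X^VX^v, X^vX^v}

V/I-1 ? ·: X^VX^v|X^vX^v
V/I-2 un ·: X^VY
V/II-1 un I-1×I-2: X^VX^v
V/II-2 un ·: X^VY
V/III-1 un II-1×II-2: X^VX^V|X^VX^v
V/III-2 aff II-1×II-2: X^vY
V/III-3 aff ·: X^vX^v
V/IV-1 aff III-3×III-2: X^vX^v
⇒ V over [I-1,I-2,II-1,II-2,III-1,III-2,III-3,IV-1]: 4 consistent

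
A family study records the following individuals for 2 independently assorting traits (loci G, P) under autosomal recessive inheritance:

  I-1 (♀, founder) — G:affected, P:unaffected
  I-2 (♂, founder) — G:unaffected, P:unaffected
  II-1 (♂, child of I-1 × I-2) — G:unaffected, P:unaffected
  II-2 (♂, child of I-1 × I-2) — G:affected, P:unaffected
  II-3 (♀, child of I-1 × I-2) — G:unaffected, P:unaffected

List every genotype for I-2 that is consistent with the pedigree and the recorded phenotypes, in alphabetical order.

G/I-1 aff ·: gg
G/I-2 un ·: Gg
G/II-1 un I-1×I-2: Gg
G/II-2 aff I-1×I-2: gg
G/II-3 un I-1×I-2: Gg
⇒ G over [I-1,I-2,II-1,II-2,II-3]: 1 consistent
P/I-1 un ·: PP|Pp
P/I-2 un ·: PP|Pp
P/II-1 un I-1×I-2: PP|Pp
P/II-2 un I-1×I-2: PP|Pp
P/II-3 un I-1×I-2: PP|Pp
⇒ P over [I-1,I-2,II-1,II-2,II-3]: 25 consistent

I-2 ∈ {Gg PP, Gg Pp}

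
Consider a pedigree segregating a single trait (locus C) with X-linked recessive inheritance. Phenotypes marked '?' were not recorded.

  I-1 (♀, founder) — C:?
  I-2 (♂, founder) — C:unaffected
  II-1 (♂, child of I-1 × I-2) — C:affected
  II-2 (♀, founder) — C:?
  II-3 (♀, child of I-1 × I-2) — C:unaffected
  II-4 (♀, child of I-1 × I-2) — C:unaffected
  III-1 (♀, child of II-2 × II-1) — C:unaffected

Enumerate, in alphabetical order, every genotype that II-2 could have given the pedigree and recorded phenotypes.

C/I-1 ? ·: X^CX^c|X^cX^c
C/I-2 un ·: X^CY
C/II-1 aff I-1×I-2: X^cY
C/II-2 ? ·: X^CX^C|X^CX^c
C/II-3 un I-1×I-2: X^CX^C|X^CX^c
C/II-4 un I-1×I-2: X^CX^C|X^CX^c
C/III-1 un II-2×II-1: X^CX^c
⇒ C over [I-1,I-2,II-1,II-2,II-3,II-4,III-1]: 10 consistent

II-2 ∈ {X^CX^C, X^CX^c}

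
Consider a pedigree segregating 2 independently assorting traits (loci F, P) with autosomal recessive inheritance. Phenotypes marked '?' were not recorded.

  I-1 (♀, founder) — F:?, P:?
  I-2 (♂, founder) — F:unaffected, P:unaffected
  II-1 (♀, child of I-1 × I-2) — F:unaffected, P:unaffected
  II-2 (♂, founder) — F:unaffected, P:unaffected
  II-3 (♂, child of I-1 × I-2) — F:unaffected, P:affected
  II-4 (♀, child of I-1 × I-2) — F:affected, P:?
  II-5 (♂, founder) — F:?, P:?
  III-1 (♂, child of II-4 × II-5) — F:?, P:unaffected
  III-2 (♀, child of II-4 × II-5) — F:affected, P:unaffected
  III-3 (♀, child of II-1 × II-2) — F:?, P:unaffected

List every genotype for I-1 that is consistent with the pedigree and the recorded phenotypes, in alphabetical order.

I-1 ∈ {Ff Pp, Ff pp, ff Pp, ff pp}

F/I-1 ? ·: Ff|ff
F/I-2 un ·: Ff
F/II-1 un I-1×I-2: FF|Ff
F/II-2 un ·: FF|Ff
F/II-3 un I-1×I-2: FF|Ff
F/II-4 aff I-1×I-2: ff
F/II-5 ? ·: Ff|ff
F/III-1 ? II-4×II-5: Ff|ff
F/III-2 aff II-4×II-5: ff
F/III-3 ? II-1×II-2: FF|Ff|ff
⇒ F over [I-1,I-2,II-1,II-2,II-3,II-4,II-5,III-1,III-2,III-3]: 63 consistent
P/I-1 ? ·: Pp|pp
P/I-2 un ·: Pp
P/II-1 un I-1×I-2: PP|Pp
P/II-2 un ·: PP|Pp
P/II-3 aff I-1×I-2: pp
P/II-4 ? I-1×I-2: PP|Pp|pp
P/II-5 ? ·: PP|Pp|pp
P/III-1 un II-4×II-5: PP|Pp
P/III-2 un II-4×II-5: PP|Pp
P/III-3 un II-1×II-2: PP|Pp
⇒ P over [I-1,I-2,II-1,II-2,II-3,II-4,II-5,III-1,III-2,III-3]: 163 consistent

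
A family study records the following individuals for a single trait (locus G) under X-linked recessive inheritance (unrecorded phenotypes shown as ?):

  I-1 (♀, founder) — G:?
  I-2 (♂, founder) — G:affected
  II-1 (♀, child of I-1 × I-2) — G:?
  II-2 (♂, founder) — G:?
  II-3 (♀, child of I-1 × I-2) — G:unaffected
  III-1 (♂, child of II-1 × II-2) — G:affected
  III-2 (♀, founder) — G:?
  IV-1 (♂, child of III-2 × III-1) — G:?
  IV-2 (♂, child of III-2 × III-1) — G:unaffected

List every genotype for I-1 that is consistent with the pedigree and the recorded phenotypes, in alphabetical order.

G/I-1 ? ·: X^GX^G|X^GX^g
G/I-2 aff ·: X^gY
G/II-1 ? I-1×I-2: X^GX^g|X^gX^g
G/II-2 ? ·: X^GY|X^gY
G/II-3 un I-1×I-2: X^GX^g
G/III-1 aff II-1×II-2: X^gY
G/III-2 ? ·: X^GX^G|X^GX^g
G/IV-1 ? III-2×III-1: X^GY|X^gY
G/IV-2 un III-2×III-1: X^GY
⇒ G over [I-1,I-2,II-1,II-2,II-3,III-1,III-2,IV-1,IV-2]: 18 consistent

I-1 ∈ {X^GX^G, X^GX^g}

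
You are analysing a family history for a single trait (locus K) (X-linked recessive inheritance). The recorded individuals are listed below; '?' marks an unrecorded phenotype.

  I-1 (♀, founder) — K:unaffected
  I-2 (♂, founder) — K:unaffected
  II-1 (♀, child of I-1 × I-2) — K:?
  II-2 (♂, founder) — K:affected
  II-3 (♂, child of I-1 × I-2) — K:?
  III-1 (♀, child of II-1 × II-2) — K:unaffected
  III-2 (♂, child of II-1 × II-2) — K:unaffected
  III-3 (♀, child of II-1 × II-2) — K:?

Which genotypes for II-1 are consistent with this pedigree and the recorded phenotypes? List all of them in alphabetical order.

II-1 ∈ {X^KX^K, X^KX^k}

K/I-1 un ·: X^KX^K|X^KX^k
K/I-2 un ·: X^KY
K/II-1 ? I-1×I-2: X^KX^K|X^KX^k
K/II-2 aff ·: X^kY
K/II-3 ? I-1×I-2: X^KY|X^kY
K/III-1 un II-1×II-2: X^KX^k
K/III-2 un II-1×II-2: X^KY
K/III-3 ? II-1×II-2: X^KX^k|X^kX^k
⇒ K over [I-1,I-2,II-1,II-2,II-3,III-1,III-2,III-3]: 7 consistent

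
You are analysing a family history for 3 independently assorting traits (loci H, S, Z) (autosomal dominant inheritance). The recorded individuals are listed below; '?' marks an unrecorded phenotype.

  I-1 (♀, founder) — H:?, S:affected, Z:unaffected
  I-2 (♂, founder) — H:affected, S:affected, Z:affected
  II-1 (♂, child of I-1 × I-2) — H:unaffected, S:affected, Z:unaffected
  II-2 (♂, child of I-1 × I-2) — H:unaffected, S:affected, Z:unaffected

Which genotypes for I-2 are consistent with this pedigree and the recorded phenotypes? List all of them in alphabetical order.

H/I-1 ? ·: hh|Hh
H/I-2 aff ·: Hh
H/II-1 un I-1×I-2: hh
H/II-2 un I-1×I-2: hh
⇒ H over [I-1,I-2,II-1,II-2]: 2 consistent
S/I-1 aff ·: Ss|SS
S/I-2 aff ·: Ss|SS
S/II-1 aff I-1×I-2: Ss|SS
S/II-2 aff I-1×I-2: Ss|SS
⇒ S over [I-1,I-2,II-1,II-2]: 13 consistent
Z/I-1 un ·: zz
Z/I-2 aff ·: Zz
Z/II-1 un I-1×I-2: zz
Z/II-2 un I-1×I-2: zz
⇒ Z over [I-1,I-2,II-1,II-2]: 1 consistent

I-2 ∈ {Hh SS Zz, Hh Ss Zz}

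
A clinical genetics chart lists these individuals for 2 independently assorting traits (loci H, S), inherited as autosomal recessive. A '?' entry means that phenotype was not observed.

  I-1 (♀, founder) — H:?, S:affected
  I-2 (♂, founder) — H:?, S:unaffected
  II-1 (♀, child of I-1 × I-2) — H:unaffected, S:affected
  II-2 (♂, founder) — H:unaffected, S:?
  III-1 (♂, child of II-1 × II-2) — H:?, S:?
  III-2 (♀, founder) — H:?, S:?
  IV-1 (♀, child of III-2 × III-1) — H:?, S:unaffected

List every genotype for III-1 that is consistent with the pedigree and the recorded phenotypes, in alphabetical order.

III-1 ∈ {HH Ss, HH ss, Hh Ss, Hh ss, hh Ss, hh ss}

H/I-1 ? ·: HH|Hh|hh
H/I-2 ? ·: HH|Hh|hh
H/II-1 un I-1×I-2: HH|Hh
H/II-2 un ·: HH|Hh
H/III-1 ? II-1×II-2: HH|Hh|hh
H/III-2 ? ·: HH|Hh|hh
H/IV-1 ? III-2×III-1: HH|Hh|hh
⇒ H over [I-1,I-2,II-1,II-2,III-1,III-2,IV-1]: 242 consistent
S/I-1 aff ·: ss
S/I-2 un ·: Ss
S/II-1 aff I-1×I-2: ss
S/II-2 ? ·: SS|Ss|ss
S/III-1 ? II-1×II-2: Ss|ss
S/III-2 ? ·: SS|Ss|ss
S/IV-1 un III-2×III-1: SS|Ss
⇒ S over [I-1,I-2,II-1,II-2,III-1,III-2,IV-1]: 14 consistent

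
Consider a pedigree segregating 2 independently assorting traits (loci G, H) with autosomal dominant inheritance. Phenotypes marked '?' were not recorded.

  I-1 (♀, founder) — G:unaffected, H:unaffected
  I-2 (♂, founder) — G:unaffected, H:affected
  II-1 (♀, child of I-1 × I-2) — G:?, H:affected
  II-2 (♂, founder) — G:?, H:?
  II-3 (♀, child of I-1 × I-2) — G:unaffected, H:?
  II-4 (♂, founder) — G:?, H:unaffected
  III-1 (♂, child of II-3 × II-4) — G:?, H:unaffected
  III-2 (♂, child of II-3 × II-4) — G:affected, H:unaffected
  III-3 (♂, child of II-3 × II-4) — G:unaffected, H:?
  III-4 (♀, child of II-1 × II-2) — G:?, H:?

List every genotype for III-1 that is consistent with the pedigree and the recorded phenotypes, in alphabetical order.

III-1 ∈ {Gg hh, gg hh}

G/I-1 un ·: gg
G/I-2 un ·: gg
G/II-1 ? I-1×I-2: gg
G/II-2 ? ·: gg|Gg|GG
G/II-3 un I-1×I-2: gg
G/II-4 ? ·: Gg
G/III-1 ? II-3×II-4: gg|Gg
G/III-2 aff II-3×II-4: Gg
G/III-3 un II-3×II-4: gg
G/III-4 ? II-1×II-2: gg|Gg
⇒ G over [I-1,I-2,II-1,II-2,II-3,II-4,III-1,III-2,III-3,III-4]: 8 consistent
H/I-1 un ·: hh
H/I-2 aff ·: Hh|HH
H/II-1 aff I-1×I-2: Hh
H/II-2 ? ·: hh|Hh|HH
H/II-3 ? I-1×I-2: hh|Hh
H/II-4 un ·: hh
H/III-1 un II-3×II-4: hh
H/III-2 un II-3×II-4: hh
H/III-3 ? II-3×II-4: hh|Hh
H/III-4 ? II-1×II-2: hh|Hh|HH
⇒ H over [I-1,I-2,II-1,II-2,II-3,II-4,III-1,III-2,III-3,III-4]: 35 consistent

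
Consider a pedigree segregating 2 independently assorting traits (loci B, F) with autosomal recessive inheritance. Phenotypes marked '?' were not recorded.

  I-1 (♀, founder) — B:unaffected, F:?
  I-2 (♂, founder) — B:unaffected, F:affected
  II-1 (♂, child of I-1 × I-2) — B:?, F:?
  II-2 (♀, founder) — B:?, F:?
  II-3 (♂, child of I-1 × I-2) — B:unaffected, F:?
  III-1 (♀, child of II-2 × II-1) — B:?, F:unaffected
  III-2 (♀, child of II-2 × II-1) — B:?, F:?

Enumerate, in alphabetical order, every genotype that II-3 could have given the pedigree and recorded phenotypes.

B/I-1 un ·: BB|Bb
B/I-2 un ·: BB|Bb
B/II-1 ? I-1×I-2: BB|Bb|bb
B/II-2 ? ·: BB|Bb|bb
B/II-3 un I-1×I-2: BB|Bb
B/III-1 ? II-2×II-1: BB|Bb|bb
B/III-2 ? II-2×II-1: BB|Bb|bb
⇒ B over [I-1,I-2,II-1,II-2,II-3,III-1,III-2]: 156 consistent
F/I-1 ? ·: FF|Ff|ff
F/I-2 aff ·: ff
F/II-1 ? I-1×I-2: Ff|ff
F/II-2 ? ·: FF|Ff|ff
F/II-3 ? I-1×I-2: Ff|ff
F/III-1 un II-2×II-1: FF|Ff
F/III-2 ? II-2×II-1: FF|Ff|ff
⇒ F over [I-1,I-2,II-1,II-2,II-3,III-1,III-2]: 45 consistent

II-3 ∈ {BB Ff, BB ff, Bb Ff, Bb ff}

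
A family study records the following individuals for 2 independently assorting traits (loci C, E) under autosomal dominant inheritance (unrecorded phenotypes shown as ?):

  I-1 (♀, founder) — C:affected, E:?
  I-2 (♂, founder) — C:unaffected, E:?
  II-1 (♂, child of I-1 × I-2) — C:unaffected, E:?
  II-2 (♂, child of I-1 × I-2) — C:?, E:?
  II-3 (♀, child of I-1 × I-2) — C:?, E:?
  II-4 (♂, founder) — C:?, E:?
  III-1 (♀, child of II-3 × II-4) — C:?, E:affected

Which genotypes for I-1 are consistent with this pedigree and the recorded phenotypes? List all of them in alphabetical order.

I-1 ∈ {Cc EE, Cc Ee, Cc ee}

C/I-1 aff ·: Cc
C/I-2 un ·: cc
C/II-1 un I-1×I-2: cc
C/II-2 ? I-1×I-2: cc|Cc
C/II-3 ? I-1×I-2: cc|Cc
C/II-4 ? ·: cc|Cc|CC
C/III-1 ? II-3×II-4: cc|Cc|CC
⇒ C over [I-1,I-2,II-1,II-2,II-3,II-4,III-1]: 22 consistent
E/I-1 ? ·: ee|Ee|EE
E/I-2 ? ·: ee|Ee|EE
E/II-1 ? I-1×I-2: ee|Ee|EE
E/II-2 ? I-1×I-2: ee|Ee|EE
E/II-3 ? I-1×I-2: ee|Ee|EE
E/II-4 ? ·: ee|Ee|EE
E/III-1 aff II-3×II-4: Ee|EE
⇒ E over [I-1,I-2,II-1,II-2,II-3,II-4,III-1]: 243 consistent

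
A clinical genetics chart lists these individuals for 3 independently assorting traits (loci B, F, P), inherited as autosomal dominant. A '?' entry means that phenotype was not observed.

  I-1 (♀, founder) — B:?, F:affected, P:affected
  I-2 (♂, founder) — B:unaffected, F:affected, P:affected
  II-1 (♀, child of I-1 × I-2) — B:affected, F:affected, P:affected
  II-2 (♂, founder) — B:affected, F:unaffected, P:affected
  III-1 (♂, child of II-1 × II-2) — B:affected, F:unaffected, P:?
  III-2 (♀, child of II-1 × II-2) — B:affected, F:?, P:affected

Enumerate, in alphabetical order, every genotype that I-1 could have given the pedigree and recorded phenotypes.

I-1 ∈ {BB FF PP, BB FF Pp, BB Ff PP, BB Ff Pp, Bb FF PP, Bb FF Pp, Bb Ff PP, Bb Ff Pp}

B/I-1 ? ·: Bb|BB
B/I-2 un ·: bb
B/II-1 aff I-1×I-2: Bb
B/II-2 aff ·: Bb|BB
B/III-1 aff II-1×II-2: Bb|BB
B/III-2 aff II-1×II-2: Bb|BB
⇒ B over [I-1,I-2,II-1,II-2,III-1,III-2]: 16 consistent
F/I-1 aff ·: Ff|FF
F/I-2 aff ·: Ff|FF
F/II-1 aff I-1×I-2: Ff
F/II-2 un ·: ff
F/III-1 un II-1×II-2: ff
F/III-2 ? II-1×II-2: ff|Ff
⇒ F over [I-1,I-2,II-1,II-2,III-1,III-2]: 6 consistent
P/I-1 aff ·: Pp|PP
P/I-2 aff ·: Pp|PP
P/II-1 aff I-1×I-2: Pp|PP
P/II-2 aff ·: Pp|PP
P/III-1 ? II-1×II-2: pp|Pp|PP
P/III-2 aff II-1×II-2: Pp|PP
⇒ P over [I-1,I-2,II-1,II-2,III-1,III-2]: 50 consistent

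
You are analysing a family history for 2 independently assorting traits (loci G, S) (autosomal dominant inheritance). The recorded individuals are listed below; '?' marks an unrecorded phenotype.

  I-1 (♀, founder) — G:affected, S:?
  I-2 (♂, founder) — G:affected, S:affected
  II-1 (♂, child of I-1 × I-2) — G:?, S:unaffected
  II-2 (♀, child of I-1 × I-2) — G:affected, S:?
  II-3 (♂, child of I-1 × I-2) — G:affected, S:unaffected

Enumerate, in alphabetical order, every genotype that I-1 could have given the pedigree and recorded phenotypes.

I-1 ∈ {GG Ss, GG ss, Gg Ss, Gg ss}

G/I-1 aff ·: Gg|GG
G/I-2 aff ·: Gg|GG
G/II-1 ? I-1×I-2: gg|Gg|GG
G/II-2 aff I-1×I-2: Gg|GG
G/II-3 aff I-1×I-2: Gg|GG
⇒ G over [I-1,I-2,II-1,II-2,II-3]: 29 consistent
S/I-1 ? ·: ss|Ss
S/I-2 aff ·: Ss
S/II-1 un I-1×I-2: ss
S/II-2 ? I-1×I-2: ss|Ss|SS
S/II-3 un I-1×I-2: ss
⇒ S over [I-1,I-2,II-1,II-2,II-3]: 5 consistent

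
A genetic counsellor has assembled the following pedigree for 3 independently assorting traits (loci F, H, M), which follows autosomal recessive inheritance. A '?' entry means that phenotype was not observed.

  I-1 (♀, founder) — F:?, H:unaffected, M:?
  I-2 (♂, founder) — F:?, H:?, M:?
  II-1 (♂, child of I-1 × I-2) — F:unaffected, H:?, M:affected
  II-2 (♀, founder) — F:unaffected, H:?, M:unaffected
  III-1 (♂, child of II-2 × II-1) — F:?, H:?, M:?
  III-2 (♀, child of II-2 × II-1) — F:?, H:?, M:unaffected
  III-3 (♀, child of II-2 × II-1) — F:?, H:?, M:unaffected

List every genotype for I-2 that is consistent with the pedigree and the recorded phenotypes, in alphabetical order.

I-2 ∈ {FF HH Mm, FF HH mm, FF Hh Mm, FF Hh mm, FF hh Mm, FF hh mm, Ff HH Mm, Ff HH mm, Ff Hh Mm, Ff Hh mm, Ff hh Mm, Ff hh mm, ff HH Mm, ff HH mm, ff Hh Mm, ff Hh mm, ff hh Mm, ff hh mm}

F/I-1 ? ·: FF|Ff|ff
F/I-2 ? ·: FF|Ff|ff
F/II-1 un I-1×I-2: FF|Ff
F/II-2 un ·: FF|Ff
F/III-1 ? II-2×II-1: FF|Ff|ff
F/III-2 ? II-2×II-1: FF|Ff|ff
F/III-3 ? II-2×II-1: FF|Ff|ff
⇒ F over [I-1,I-2,II-1,II-2,III-1,III-2,III-3]: 281 consistent
H/I-1 un ·: HH|Hh
H/I-2 ? ·: HH|Hh|hh
H/II-1 ? I-1×I-2: HH|Hh|hh
H/II-2 ? ·: HH|Hh|hh
H/III-1 ? II-2×II-1: HH|Hh|hh
H/III-2 ? II-2×II-1: HH|Hh|hh
H/III-3 ? II-2×II-1: HH|Hh|hh
⇒ H over [I-1,I-2,II-1,II-2,III-1,III-2,III-3]: 275 consistent
M/I-1 ? ·: Mm|mm
M/I-2 ? ·: Mm|mm
M/II-1 aff I-1×I-2: mm
M/II-2 un ·: MM|Mm
M/III-1 ? II-2×II-1: Mm|mm
M/III-2 un II-2×II-1: Mm
M/III-3 un II-2×II-1: Mm
⇒ M over [I-1,I-2,II-1,II-2,III-1,III-2,III-3]: 12 consistent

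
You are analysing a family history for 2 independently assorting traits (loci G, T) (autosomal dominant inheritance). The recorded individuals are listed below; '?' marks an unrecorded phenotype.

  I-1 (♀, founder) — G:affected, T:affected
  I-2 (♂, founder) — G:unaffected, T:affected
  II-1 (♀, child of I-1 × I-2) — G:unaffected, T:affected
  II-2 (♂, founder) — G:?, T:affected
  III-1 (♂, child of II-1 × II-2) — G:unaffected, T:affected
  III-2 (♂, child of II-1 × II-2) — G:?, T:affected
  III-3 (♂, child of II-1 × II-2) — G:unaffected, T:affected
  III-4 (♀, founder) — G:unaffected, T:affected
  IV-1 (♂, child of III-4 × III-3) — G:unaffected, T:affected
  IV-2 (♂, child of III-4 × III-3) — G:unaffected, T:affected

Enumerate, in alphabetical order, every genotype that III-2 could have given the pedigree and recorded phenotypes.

III-2 ∈ {Gg TT, Gg Tt, gg TT, gg Tt}

G/I-1 aff ·: Gg
G/I-2 un ·: gg
G/II-1 un I-1×I-2: gg
G/II-2 ? ·: gg|Gg
G/III-1 un II-1×II-2: gg
G/III-2 ? II-1×II-2: gg|Gg
G/III-3 un II-1×II-2: gg
G/III-4 un ·: gg
G/IV-1 un III-4×III-3: gg
G/IV-2 un III-4×III-3: gg
⇒ G over [I-1,I-2,II-1,II-2,III-1,III-2,III-3,III-4,IV-1,IV-2]: 3 consistent
T/I-1 aff ·: Tt|TT
T/I-2 aff ·: Tt|TT
T/II-1 aff I-1×I-2: Tt|TT
T/II-2 aff ·: Tt|TT
T/III-1 aff II-1×II-2: Tt|TT
T/III-2 aff II-1×II-2: Tt|TT
T/III-3 aff II-1×II-2: Tt|TT
T/III-4 aff ·: Tt|TT
T/IV-1 aff III-4×III-3: Tt|TT
T/IV-2 aff III-4×III-3: Tt|TT
⇒ T over [I-1,I-2,II-1,II-2,III-1,III-2,III-3,III-4,IV-1,IV-2]: 540 consistent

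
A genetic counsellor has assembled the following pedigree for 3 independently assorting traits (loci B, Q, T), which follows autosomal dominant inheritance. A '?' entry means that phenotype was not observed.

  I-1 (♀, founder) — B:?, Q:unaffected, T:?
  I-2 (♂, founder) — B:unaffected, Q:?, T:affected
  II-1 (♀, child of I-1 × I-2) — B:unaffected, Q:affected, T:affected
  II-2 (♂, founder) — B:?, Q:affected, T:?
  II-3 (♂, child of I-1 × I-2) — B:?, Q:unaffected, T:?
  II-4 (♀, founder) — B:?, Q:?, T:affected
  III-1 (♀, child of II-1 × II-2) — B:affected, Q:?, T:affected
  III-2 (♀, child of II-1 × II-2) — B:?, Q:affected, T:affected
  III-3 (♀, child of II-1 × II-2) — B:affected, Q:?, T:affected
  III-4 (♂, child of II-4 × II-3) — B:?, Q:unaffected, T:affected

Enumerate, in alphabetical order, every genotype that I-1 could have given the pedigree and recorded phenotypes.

B/I-1 ? ·: bb|Bb
B/I-2 un ·: bb
B/II-1 un I-1×I-2: bb
B/II-2 ? ·: Bb|BB
B/II-3 ? I-1×I-2: bb|Bb
B/II-4 ? ·: bb|Bb|BB
B/III-1 aff II-1×II-2: Bb
B/III-2 ? II-1×II-2: bb|Bb
B/III-3 aff II-1×II-2: Bb
B/III-4 ? II-4×II-3: bb|Bb|BB
⇒ B over [I-1,I-2,II-1,II-2,II-3,II-4,III-1,III-2,III-3,III-4]: 45 consistent
Q/I-1 un ·: qq
Q/I-2 ? ·: Qq
Q/II-1 aff I-1×I-2: Qq
Q/II-2 aff ·: Qq|QQ
Q/II-3 un I-1×I-2: qq
Q/II-4 ? ·: qq|Qq
Q/III-1 ? II-1×II-2: qq|Qq|QQ
Q/III-2 aff II-1×II-2: Qq|QQ
Q/III-3 ? II-1×II-2: qq|Qq|QQ
Q/III-4 un II-4×II-3: qq
⇒ Q over [I-1,I-2,II-1,II-2,II-3,II-4,III-1,III-2,III-3,III-4]: 52 consistent
T/I-1 ? ·: tt|Tt|TT
T/I-2 aff ·: Tt|TT
T/II-1 aff I-1×I-2: Tt|TT
T/II-2 ? ·: tt|Tt|TT
T/II-3 ? I-1×I-2: tt|Tt|TT
T/II-4 aff ·: Tt|TT
T/III-1 aff II-1×II-2: Tt|TT
T/III-2 aff II-1×II-2: Tt|TT
T/III-3 aff II-1×II-2: Tt|TT
T/III-4 aff II-4×II-3: Tt|TT
⇒ T over [I-1,I-2,II-1,II-2,II-3,II-4,III-1,III-2,III-3,III-4]: 821 consistent

I-1 ∈ {Bb qq TT, Bb qq Tt, Bb qq tt, bb qq TT, bb qq Tt, bb qq tt}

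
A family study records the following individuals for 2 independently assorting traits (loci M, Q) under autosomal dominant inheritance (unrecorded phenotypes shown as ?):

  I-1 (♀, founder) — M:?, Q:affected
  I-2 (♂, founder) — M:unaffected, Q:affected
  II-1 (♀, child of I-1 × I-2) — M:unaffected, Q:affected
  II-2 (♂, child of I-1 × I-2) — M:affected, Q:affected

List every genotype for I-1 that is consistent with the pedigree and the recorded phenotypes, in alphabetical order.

I-1 ∈ {Mm QQ, Mm Qq}

M/I-1 ? ·: Mm
M/I-2 un ·: mm
M/II-1 un I-1×I-2: mm
M/II-2 aff I-1×I-2: Mm
⇒ M over [I-1,I-2,II-1,II-2]: 1 consistent
Q/I-1 aff ·: Qq|QQ
Q/I-2 aff ·: Qq|QQ
Q/II-1 aff I-1×I-2: Qq|QQ
Q/II-2 aff I-1×I-2: Qq|QQ
⇒ Q over [I-1,I-2,II-1,II-2]: 13 consistent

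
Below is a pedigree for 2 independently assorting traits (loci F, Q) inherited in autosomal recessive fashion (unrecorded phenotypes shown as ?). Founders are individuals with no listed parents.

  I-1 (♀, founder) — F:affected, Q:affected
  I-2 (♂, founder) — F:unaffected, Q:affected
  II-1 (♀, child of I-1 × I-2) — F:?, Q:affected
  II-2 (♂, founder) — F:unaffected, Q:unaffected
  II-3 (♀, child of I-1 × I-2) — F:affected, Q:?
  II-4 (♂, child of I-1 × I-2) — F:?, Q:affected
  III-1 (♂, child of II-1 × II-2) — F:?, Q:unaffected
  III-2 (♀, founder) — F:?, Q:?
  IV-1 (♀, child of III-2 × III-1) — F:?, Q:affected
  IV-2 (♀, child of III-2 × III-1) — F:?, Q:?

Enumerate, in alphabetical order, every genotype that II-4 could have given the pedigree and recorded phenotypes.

II-4 ∈ {Ff qq, ff qq}

F/I-1 aff ·: ff
F/I-2 un ·: Ff
F/II-1 ? I-1×I-2: Ff|ff
F/II-2 un ·: FF|Ff
F/II-3 aff I-1×I-2: ff
F/II-4 ? I-1×I-2: Ff|ff
F/III-1 ? II-1×II-2: FF|Ff|ff
F/III-2 ? ·: FF|Ff|ff
F/IV-1 ? III-2×III-1: FF|Ff|ff
F/IV-2 ? III-2×III-1: FF|Ff|ff
⇒ F over [I-1,I-2,II-1,II-2,II-3,II-4,III-1,III-2,IV-1,IV-2]: 184 consistent
Q/I-1 aff ·: qq
Q/I-2 aff ·: qq
Q/II-1 aff I-1×I-2: qq
Q/II-2 un ·: QQ|Qq
Q/II-3 ? I-1×I-2: qq
Q/II-4 aff I-1×I-2: qq
Q/III-1 un II-1×II-2: Qq
Q/III-2 ? ·: Qq|qq
Q/IV-1 aff III-2×III-1: qq
Q/IV-2 ? III-2×III-1: QQ|Qq|qq
⇒ Q over [I-1,I-2,II-1,II-2,II-3,II-4,III-1,III-2,IV-1,IV-2]: 10 consistent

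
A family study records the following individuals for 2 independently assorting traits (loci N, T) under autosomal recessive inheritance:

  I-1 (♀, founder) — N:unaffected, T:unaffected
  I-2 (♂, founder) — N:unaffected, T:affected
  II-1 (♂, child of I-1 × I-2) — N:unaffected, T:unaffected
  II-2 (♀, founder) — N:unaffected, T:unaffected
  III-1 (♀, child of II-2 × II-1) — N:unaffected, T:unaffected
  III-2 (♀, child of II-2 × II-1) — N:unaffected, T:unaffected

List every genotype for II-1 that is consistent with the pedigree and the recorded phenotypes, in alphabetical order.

II-1 ∈ {NN Tt, Nn Tt}

N/I-1 un ·: NN|Nn
N/I-2 un ·: NN|Nn
N/II-1 un I-1×I-2: NN|Nn
N/II-2 un ·: NN|Nn
N/III-1 un II-2×II-1: NN|Nn
N/III-2 un II-2×II-1: NN|Nn
⇒ N over [I-1,I-2,II-1,II-2,III-1,III-2]: 44 consistent
T/I-1 un ·: TT|Tt
T/I-2 aff ·: tt
T/II-1 un I-1×I-2: Tt
T/II-2 un ·: TT|Tt
T/III-1 un II-2×II-1: TT|Tt
T/III-2 un II-2×II-1: TT|Tt
⇒ T over [I-1,I-2,II-1,II-2,III-1,III-2]: 16 consistent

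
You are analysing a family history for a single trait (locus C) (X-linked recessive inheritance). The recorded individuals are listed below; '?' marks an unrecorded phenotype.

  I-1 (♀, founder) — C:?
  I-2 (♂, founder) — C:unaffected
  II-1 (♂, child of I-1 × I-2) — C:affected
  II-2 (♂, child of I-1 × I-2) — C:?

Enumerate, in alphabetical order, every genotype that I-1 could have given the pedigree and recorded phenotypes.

I-1 ∈ {X^CX^c, X^cX^c}

C/I-1 ? ·: X^CX^c|X^cX^c
C/I-2 un ·: X^CY
C/II-1 aff I-1×I-2: X^cY
C/II-2 ? I-1×I-2: X^CY|X^cY
⇒ C over [I-1,I-2,II-1,II-2]: 3 consistent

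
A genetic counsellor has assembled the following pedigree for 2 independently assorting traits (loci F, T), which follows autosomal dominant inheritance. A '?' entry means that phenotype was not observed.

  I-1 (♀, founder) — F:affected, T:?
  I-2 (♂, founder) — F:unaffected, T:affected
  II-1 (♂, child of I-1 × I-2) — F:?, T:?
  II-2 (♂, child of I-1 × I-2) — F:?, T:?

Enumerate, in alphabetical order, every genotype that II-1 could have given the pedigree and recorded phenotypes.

F/I-1 aff ·: Ff|FF
F/I-2 un ·: ff
F/II-1 ? I-1×I-2: ff|Ff
F/II-2 ? I-1×I-2: ff|Ff
⇒ F over [I-1,I-2,II-1,II-2]: 5 consistent
T/I-1 ? ·: tt|Tt|TT
T/I-2 aff ·: Tt|TT
T/II-1 ? I-1×I-2: tt|Tt|TT
T/II-2 ? I-1×I-2: tt|Tt|TT
⇒ T over [I-1,I-2,II-1,II-2]: 23 consistent

II-1 ∈ {Ff TT, Ff Tt, Ff tt, ff TT, ff Tt, ff tt}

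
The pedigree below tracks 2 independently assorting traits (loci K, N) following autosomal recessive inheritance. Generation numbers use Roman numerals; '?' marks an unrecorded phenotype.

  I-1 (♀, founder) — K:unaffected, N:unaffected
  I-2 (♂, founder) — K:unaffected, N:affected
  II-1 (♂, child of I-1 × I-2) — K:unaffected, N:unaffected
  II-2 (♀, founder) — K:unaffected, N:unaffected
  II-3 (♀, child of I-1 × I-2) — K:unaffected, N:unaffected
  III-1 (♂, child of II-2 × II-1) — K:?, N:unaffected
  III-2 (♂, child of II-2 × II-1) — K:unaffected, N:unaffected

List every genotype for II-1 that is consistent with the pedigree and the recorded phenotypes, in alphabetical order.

K/I-1 un ·: KK|Kk
K/I-2 un ·: KK|Kk
K/II-1 un I-1×I-2: KK|Kk
K/II-2 un ·: KK|Kk
K/II-3 un I-1×I-2: KK|Kk
K/III-1 ? II-2×II-1: KK|Kk|kk
K/III-2 un II-2×II-1: KK|Kk
⇒ K over [I-1,I-2,II-1,II-2,II-3,III-1,III-2]: 95 consistent
N/I-1 un ·: NN|Nn
N/I-2 aff ·: nn
N/II-1 un I-1×I-2: Nn
N/II-2 un ·: NN|Nn
N/II-3 un I-1×I-2: Nn
N/III-1 un II-2×II-1: NN|Nn
N/III-2 un II-2×II-1: NN|Nn
⇒ N over [I-1,I-2,II-1,II-2,II-3,III-1,III-2]: 16 consistent

II-1 ∈ {KK Nn, Kk Nn}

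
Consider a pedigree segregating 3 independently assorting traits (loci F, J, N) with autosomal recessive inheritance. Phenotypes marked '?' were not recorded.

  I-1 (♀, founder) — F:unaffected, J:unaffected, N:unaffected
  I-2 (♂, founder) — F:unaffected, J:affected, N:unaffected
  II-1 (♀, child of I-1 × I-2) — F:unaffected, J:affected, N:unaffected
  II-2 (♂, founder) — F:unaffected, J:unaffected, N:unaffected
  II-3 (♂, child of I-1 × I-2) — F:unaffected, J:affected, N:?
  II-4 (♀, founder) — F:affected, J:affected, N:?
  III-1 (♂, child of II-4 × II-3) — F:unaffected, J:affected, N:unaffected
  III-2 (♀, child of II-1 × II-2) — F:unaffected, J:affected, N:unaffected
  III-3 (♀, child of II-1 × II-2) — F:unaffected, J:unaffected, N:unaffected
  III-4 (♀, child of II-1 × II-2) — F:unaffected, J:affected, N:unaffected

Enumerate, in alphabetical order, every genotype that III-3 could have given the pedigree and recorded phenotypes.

III-3 ∈ {FF Jj NN, FF Jj Nn, Ff Jj NN, Ff Jj Nn}

F/I-1 un ·: FF|Ff
F/I-2 un ·: FF|Ff
F/II-1 un I-1×I-2: FF|Ff
F/II-2 un ·: FF|Ff
F/II-3 un I-1×I-2: FF|Ff
F/II-4 aff ·: ff
F/III-1 un II-4×II-3: Ff
F/III-2 un II-1×II-2: FF|Ff
F/III-3 un II-1×II-2: FF|Ff
F/III-4 un II-1×II-2: FF|Ff
⇒ F over [I-1,I-2,II-1,II-2,II-3,II-4,III-1,III-2,III-3,III-4]: 159 consistent
J/I-1 un ·: Jj
J/I-2 aff ·: jj
J/II-1 aff I-1×I-2: jj
J/II-2 un ·: Jj
J/II-3 aff I-1×I-2: jj
J/II-4 aff ·: jj
J/III-1 aff II-4×II-3: jj
J/III-2 aff II-1×II-2: jj
J/III-3 un II-1×II-2: Jj
J/III-4 aff II-1×II-2: jj
⇒ J over [I-1,I-2,II-1,II-2,II-3,II-4,III-1,III-2,III-3,III-4]: 1 consistent
N/I-1 un ·: NN|Nn
N/I-2 un ·: NN|Nn
N/II-1 un I-1×I-2: NN|Nn
N/II-2 un ·: NN|Nn
N/II-3 ? I-1×I-2: NN|Nn|nn
N/II-4 ? ·: NN|Nn|nn
N/III-1 un II-4×II-3: NN|Nn
N/III-2 un II-1×II-2: NN|Nn
N/III-3 un II-1×II-2: NN|Nn
N/III-4 un II-1×II-2: NN|Nn
⇒ N over [I-1,I-2,II-1,II-2,II-3,II-4,III-1,III-2,III-3,III-4]: 761 consistent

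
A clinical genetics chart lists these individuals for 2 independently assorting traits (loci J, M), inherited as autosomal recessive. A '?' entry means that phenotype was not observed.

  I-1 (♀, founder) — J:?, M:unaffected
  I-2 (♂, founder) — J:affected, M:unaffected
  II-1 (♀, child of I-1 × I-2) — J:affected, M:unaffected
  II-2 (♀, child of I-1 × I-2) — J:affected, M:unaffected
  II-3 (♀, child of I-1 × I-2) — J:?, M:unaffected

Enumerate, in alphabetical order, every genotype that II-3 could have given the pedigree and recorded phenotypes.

II-3 ∈ {Jj MM, Jj Mm, jj MM, jj Mm}

J/I-1 ? ·: Jj|jj
J/I-2 aff ·: jj
J/II-1 aff I-1×I-2: jj
J/II-2 aff I-1×I-2: jj
J/II-3 ? I-1×I-2: Jj|jj
⇒ J over [I-1,I-2,II-1,II-2,II-3]: 3 consistent
M/I-1 un ·: MM|Mm
M/I-2 un ·: MM|Mm
M/II-1 un I-1×I-2: MM|Mm
M/II-2 un I-1×I-2: MM|Mm
M/II-3 un I-1×I-2: MM|Mm
⇒ M over [I-1,I-2,II-1,II-2,II-3]: 25 consistent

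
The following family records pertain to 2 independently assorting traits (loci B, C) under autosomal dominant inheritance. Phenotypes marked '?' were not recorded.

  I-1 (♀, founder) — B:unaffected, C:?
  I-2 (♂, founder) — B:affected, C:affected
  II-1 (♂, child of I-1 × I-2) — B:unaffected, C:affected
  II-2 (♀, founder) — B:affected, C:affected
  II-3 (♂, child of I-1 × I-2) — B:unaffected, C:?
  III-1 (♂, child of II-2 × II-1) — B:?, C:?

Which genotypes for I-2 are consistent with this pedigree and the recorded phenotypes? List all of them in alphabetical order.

B/I-1 un ·: bb
B/I-2 aff ·: Bb
B/II-1 un I-1×I-2: bb
B/II-2 aff ·: Bb|BB
B/II-3 un I-1×I-2: bb
B/III-1 ? II-2×II-1: bb|Bb
⇒ B over [I-1,I-2,II-1,II-2,II-3,III-1]: 3 consistent
C/I-1 ? ·: cc|Cc|CC
C/I-2 aff ·: Cc|CC
C/II-1 aff I-1×I-2: Cc|CC
C/II-2 aff ·: Cc|CC
C/II-3 ? I-1×I-2: cc|Cc|CC
C/III-1 ? II-2×II-1: cc|Cc|CC
⇒ C over [I-1,I-2,II-1,II-2,II-3,III-1]: 74 consistent

I-2 ∈ {Bb CC, Bb Cc}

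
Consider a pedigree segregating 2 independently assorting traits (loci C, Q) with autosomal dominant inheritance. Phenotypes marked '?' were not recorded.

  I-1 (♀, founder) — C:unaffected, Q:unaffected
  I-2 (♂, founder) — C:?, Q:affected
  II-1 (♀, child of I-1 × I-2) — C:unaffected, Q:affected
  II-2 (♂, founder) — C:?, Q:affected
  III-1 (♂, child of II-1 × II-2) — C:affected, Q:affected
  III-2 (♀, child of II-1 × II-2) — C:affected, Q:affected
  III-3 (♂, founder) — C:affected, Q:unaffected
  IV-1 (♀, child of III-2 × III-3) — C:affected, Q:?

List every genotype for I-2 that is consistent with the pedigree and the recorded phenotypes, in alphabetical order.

I-2 ∈ {Cc QQ, Cc Qq, cc QQ, cc Qq}

C/I-1 un ·: cc
C/I-2 ? ·: cc|Cc
C/II-1 un I-1×I-2: cc
C/II-2 ? ·: Cc|CC
C/III-1 aff II-1×II-2: Cc
C/III-2 aff II-1×II-2: Cc
C/III-3 aff ·: Cc|CC
C/IV-1 aff III-2×III-3: Cc|CC
⇒ C over [I-1,I-2,II-1,II-2,III-1,III-2,III-3,IV-1]: 16 consistent
Q/I-1 un ·: qq
Q/I-2 aff ·: Qq|QQ
Q/II-1 aff I-1×I-2: Qq
Q/II-2 aff ·: Qq|QQ
Q/III-1 aff II-1×II-2: Qq|QQ
Q/III-2 aff II-1×II-2: Qq|QQ
Q/III-3 un ·: qq
Q/IV-1 ? III-2×III-3: qq|Qq
⇒ Q over [I-1,I-2,II-1,II-2,III-1,III-2,III-3,IV-1]: 24 consistent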